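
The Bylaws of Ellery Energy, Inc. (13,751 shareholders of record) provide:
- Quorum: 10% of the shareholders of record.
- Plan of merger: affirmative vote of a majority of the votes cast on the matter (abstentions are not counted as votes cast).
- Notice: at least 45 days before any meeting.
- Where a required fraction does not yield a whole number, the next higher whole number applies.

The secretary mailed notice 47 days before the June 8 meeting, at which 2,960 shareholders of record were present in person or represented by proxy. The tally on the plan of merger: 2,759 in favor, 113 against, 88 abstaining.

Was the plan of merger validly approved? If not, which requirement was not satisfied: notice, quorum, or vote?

Notice: 47 days given; 45 required. Satisfied.
Quorum: 10% of 13,751 = 1,375.10, rounded up to 1,376; 2,960 present. Satisfied.
Vote: requires a majority of the votes cast (2,960 − 88 abstaining = 2,872); a majority of 2872 is 1437, so 1,437 needed; 2,759 in favor. Satisfied.

Valid — all requirements satisfied.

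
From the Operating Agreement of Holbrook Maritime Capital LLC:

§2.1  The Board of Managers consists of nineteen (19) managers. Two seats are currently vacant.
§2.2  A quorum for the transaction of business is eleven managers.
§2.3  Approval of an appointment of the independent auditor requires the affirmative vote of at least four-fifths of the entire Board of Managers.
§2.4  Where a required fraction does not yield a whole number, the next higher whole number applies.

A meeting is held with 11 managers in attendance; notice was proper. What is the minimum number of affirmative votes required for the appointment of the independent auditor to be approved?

The appointment of the independent auditor requires four-fifths of the entire Board of Managers (19).
4/5 of 19 = 15.20, rounded up to 16.
(Only 11 can vote, so the appointment of the independent auditor cannot pass at this meeting, but the required vote is still 16.)

16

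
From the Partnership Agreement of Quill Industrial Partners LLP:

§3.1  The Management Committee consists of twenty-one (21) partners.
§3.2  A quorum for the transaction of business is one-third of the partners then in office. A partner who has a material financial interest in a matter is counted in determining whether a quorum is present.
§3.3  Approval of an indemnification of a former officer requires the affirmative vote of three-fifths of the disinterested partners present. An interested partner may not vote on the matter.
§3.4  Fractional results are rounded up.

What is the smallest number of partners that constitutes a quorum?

1/3 of 21 = 7.

7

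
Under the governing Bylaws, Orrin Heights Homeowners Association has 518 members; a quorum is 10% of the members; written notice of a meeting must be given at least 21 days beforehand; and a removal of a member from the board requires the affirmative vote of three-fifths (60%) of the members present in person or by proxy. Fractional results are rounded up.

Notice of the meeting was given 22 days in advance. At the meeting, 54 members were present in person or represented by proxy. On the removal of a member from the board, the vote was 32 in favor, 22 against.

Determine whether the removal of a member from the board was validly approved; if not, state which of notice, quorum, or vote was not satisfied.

Invalid — vote requirement not satisfied.

Notice: 22 days given; 21 required. Satisfied.
Quorum: 10% of 518 = 51.80, rounded up to 52; 54 present. Satisfied.
Vote: requires three-fifths of those present (54); 3/5 of 54 = 32.40, rounded up to 33, so 33 needed; 32 in favor. Not satisfied.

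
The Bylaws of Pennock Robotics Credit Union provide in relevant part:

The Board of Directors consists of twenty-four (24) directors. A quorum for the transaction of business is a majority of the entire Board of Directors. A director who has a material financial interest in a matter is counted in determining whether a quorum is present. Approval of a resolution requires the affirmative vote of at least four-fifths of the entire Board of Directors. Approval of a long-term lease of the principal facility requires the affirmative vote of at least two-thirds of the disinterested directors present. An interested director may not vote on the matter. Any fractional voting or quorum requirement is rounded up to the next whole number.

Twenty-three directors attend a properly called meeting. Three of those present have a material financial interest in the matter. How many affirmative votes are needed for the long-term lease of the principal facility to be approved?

14

The long-term lease of the principal facility requires two-thirds of the disinterested directors present (23 − 3 = 20).
2/3 of 20 = 13.33, rounded up to 14.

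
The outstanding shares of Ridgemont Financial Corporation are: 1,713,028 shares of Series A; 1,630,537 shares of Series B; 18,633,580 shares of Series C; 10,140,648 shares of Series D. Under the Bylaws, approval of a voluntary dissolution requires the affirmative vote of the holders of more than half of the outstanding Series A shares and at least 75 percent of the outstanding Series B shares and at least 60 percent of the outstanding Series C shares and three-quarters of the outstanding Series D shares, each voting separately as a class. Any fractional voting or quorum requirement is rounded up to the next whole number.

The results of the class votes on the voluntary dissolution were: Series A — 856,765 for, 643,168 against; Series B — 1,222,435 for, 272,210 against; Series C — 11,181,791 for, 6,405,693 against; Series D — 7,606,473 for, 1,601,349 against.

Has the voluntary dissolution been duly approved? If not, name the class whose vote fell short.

Series A: a majority of 1713028 is 856515; 856,515 required, 856,765 in favor — approved.
Series B: 3/4 of 1630537 = 1222902.75, rounded up to 1222903; 1,222,903 required, 1,222,435 in favor — not approved.
Series C: 3/5 of 18633580 = 11180148; 11,180,148 required, 11,181,791 in favor — approved.
Series D: 3/4 of 10140648 = 7605486; 7,605,486 required, 7,606,473 in favor — approved.

Not approved — the Series B shares did not give the required vote.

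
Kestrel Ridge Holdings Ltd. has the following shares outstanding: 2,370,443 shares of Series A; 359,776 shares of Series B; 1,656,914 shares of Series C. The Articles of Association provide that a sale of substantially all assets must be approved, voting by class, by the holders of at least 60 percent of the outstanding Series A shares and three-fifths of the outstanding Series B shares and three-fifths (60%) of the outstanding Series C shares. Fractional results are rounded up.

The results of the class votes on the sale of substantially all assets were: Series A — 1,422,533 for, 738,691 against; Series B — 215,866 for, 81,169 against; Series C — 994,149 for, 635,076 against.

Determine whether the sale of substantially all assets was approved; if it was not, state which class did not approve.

Approved — every class gave the required vote.

Series A: 3/5 of 2370443 = 1422265.80, rounded up to 1422266; 1,422,266 required, 1,422,533 in favor — approved.
Series B: 3/5 of 359776 = 215865.60, rounded up to 215866; 215,866 required, 215,866 in favor — approved.
Series C: 3/5 of 1656914 = 994148.40, rounded up to 994149; 994,149 required, 994,149 in favor — approved.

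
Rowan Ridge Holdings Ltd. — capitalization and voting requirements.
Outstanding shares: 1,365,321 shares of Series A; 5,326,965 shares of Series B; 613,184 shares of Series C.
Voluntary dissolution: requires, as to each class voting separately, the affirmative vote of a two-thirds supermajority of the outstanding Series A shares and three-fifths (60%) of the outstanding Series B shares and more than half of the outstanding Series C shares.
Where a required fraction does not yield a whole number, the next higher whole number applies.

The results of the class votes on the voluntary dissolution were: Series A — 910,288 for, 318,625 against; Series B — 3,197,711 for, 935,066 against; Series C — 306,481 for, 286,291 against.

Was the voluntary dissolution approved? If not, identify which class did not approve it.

Not approved — the Series C shares did not give the required vote.

Series A: 2/3 of 1365321 = 910214; 910,214 required, 910,288 in favor — approved.
Series B: 3/5 of 5326965 = 3196179; 3,196,179 required, 3,197,711 in favor — approved.
Series C: a majority of 613184 is 306593; 306,593 required, 306,481 in favor — not approved.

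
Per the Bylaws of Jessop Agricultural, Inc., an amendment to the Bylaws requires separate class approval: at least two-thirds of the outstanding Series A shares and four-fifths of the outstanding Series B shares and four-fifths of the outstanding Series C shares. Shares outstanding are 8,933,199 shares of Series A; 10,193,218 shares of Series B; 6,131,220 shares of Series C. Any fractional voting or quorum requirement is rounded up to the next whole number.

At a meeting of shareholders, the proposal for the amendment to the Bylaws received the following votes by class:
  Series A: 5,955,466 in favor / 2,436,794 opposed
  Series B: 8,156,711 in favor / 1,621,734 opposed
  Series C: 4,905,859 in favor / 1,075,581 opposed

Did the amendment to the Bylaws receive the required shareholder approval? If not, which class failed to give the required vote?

Series A: 2/3 of 8933199 = 5955466; 5,955,466 required, 5,955,466 in favor — approved.
Series B: 4/5 of 10193218 = 8154574.40, rounded up to 8154575; 8,154,575 required, 8,156,711 in favor — approved.
Series C: 4/5 of 6131220 = 4904976; 4,904,976 required, 4,905,859 in favor — approved.

Approved — every class gave the required vote.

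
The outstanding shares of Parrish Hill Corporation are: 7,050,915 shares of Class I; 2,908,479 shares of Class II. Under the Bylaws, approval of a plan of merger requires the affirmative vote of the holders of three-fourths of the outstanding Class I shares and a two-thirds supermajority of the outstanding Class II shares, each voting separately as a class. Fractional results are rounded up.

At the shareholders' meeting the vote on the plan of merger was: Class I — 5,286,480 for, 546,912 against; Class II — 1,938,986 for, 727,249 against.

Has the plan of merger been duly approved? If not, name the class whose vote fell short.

Class I: 3/4 of 7050915 = 5288186.25, rounded up to 5288187; 5,288,187 required, 5,286,480 in favor — not approved.
Class II: 2/3 of 2908479 = 1938986; 1,938,986 required, 1,938,986 in favor — approved.

Not approved — the Class I shares did not give the required vote.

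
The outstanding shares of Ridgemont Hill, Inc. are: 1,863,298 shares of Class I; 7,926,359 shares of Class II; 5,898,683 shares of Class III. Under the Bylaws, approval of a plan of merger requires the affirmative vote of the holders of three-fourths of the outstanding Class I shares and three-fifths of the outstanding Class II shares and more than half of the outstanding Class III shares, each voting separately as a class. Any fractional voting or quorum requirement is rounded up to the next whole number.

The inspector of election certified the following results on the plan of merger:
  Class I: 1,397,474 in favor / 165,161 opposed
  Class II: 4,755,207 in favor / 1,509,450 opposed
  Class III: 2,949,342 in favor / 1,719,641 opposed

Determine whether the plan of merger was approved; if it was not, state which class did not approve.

Not approved — the Class II shares did not give the required vote.

Class I: 3/4 of 1863298 = 1397473.50, rounded up to 1397474; 1,397,474 required, 1,397,474 in favor — approved.
Class II: 3/5 of 7926359 = 4755815.40, rounded up to 4755816; 4,755,816 required, 4,755,207 in favor — not approved.
Class III: a majority of 5898683 is 2949342; 2,949,342 required, 2,949,342 in favor — approved.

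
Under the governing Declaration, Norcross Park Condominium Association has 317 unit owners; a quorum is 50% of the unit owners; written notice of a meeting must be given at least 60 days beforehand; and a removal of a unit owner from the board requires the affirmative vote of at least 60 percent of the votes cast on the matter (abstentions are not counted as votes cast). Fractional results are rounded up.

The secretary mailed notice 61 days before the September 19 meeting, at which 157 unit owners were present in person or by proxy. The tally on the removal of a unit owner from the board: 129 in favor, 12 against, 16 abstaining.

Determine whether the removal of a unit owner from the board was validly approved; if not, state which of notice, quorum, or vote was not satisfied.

Invalid — quorum requirement not satisfied.

Notice: 61 days given; 60 required. Satisfied.
Quorum: 50% of 317 = 158.50, rounded up to 159; 157 present. Not satisfied.
Vote: requires three-fifths of the votes cast (157 − 16 abstaining = 141); 3/5 of 141 = 84.60, rounded up to 85, so 85 needed; 129 in favor. Satisfied.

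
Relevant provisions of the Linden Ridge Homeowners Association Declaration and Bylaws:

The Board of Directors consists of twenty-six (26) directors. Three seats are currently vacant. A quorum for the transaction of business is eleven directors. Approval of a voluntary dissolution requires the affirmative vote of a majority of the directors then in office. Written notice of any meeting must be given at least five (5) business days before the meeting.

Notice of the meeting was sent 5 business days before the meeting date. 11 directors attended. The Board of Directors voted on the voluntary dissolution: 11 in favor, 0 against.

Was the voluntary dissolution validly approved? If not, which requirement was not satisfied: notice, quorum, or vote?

Invalid — vote requirement not satisfied.

Notice: 5 business days given; 5 required (5 ≥ 5). Satisfied.
Quorum: 11 present; quorum is 11. Satisfied.
Vote: the voluntary dissolution requires a majority of the directors then in office (23). A majority of 23 is 12, so 12 affirmative votes are needed; 11 voted in favor. Not satisfied.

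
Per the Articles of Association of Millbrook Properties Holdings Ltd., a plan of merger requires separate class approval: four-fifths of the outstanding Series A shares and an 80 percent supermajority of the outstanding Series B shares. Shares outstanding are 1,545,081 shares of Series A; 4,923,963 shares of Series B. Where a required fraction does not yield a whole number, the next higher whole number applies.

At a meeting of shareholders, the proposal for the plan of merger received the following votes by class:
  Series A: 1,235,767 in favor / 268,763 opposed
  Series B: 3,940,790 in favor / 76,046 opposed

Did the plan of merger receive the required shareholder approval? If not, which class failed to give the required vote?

Not approved — the Series A shares did not give the required vote.

Series A: 4/5 of 1545081 = 1236064.80, rounded up to 1236065; 1,236,065 required, 1,235,767 in favor — not approved.
Series B: 4/5 of 4923963 = 3939170.40, rounded up to 3939171; 3,939,171 required, 3,940,790 in favor — approved.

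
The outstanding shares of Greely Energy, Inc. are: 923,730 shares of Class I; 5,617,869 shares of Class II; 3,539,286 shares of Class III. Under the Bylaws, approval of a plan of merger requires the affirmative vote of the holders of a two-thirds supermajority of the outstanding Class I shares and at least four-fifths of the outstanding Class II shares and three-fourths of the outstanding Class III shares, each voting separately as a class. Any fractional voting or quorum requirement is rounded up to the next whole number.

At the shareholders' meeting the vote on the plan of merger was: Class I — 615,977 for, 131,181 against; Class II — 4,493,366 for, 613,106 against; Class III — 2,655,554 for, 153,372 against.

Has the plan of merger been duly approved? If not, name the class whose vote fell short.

Class I: 2/3 of 923730 = 615820; 615,820 required, 615,977 in favor — approved.
Class II: 4/5 of 5617869 = 4494295.20, rounded up to 4494296; 4,494,296 required, 4,493,366 in favor — not approved.
Class III: 3/4 of 3539286 = 2654464.50, rounded up to 2654465; 2,654,465 required, 2,655,554 in favor — approved.

Not approved — the Class II shares did not give the required vote.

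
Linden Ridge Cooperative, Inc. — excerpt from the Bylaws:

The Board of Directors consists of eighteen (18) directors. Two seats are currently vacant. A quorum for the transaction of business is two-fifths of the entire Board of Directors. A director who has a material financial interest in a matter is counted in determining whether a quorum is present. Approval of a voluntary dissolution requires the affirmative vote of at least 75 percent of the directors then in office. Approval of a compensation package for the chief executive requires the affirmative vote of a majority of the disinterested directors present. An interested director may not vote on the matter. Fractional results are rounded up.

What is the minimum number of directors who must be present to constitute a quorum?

2/5 of 18 = 7.20, rounded up to 8.

8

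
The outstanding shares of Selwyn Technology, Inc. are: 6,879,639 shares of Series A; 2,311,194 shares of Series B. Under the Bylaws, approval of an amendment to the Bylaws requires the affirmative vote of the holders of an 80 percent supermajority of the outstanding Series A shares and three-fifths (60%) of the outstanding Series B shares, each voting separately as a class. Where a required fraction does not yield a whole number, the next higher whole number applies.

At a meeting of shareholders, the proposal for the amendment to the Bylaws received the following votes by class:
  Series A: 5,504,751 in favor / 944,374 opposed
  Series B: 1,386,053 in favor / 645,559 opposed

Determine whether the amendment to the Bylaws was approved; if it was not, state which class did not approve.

Not approved — the Series B shares did not give the required vote.

Series A: 4/5 of 6879639 = 5503711.20, rounded up to 5503712; 5,503,712 required, 5,504,751 in favor — approved.
Series B: 3/5 of 2311194 = 1386716.40, rounded up to 1386717; 1,386,717 required, 1,386,053 in favor — not approved.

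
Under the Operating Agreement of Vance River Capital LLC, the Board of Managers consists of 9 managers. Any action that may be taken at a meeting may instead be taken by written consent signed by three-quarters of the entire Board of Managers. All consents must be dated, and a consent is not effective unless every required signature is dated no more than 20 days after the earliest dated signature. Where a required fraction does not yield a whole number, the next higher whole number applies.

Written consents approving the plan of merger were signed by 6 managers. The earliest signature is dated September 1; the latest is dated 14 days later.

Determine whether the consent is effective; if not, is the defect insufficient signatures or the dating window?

Not effective — insufficient signatures.

Signatures required: three-quarters of 9 — 3/4 of 9 = 6.75, rounded up to 7, so 7 needed; 6 signed. Insufficient.
Dating window: the latest signature is 14 days after the earliest; the limit is 20 days. Within the window.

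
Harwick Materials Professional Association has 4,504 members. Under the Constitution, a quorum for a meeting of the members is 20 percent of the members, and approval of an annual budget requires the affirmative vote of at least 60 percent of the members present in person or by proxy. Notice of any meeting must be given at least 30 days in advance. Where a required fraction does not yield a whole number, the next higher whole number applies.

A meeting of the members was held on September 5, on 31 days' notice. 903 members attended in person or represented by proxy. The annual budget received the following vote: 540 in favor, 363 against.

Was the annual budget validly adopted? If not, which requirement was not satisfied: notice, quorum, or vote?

Notice: 31 days given; 30 required. Satisfied.
Quorum: 20% of 4,504 = 900.80, rounded up to 901; 903 present. Satisfied.
Vote: requires three-fifths of those present (903); 3/5 of 903 = 541.80, rounded up to 542, so 542 needed; 540 in favor. Not satisfied.

Invalid — vote requirement not satisfied.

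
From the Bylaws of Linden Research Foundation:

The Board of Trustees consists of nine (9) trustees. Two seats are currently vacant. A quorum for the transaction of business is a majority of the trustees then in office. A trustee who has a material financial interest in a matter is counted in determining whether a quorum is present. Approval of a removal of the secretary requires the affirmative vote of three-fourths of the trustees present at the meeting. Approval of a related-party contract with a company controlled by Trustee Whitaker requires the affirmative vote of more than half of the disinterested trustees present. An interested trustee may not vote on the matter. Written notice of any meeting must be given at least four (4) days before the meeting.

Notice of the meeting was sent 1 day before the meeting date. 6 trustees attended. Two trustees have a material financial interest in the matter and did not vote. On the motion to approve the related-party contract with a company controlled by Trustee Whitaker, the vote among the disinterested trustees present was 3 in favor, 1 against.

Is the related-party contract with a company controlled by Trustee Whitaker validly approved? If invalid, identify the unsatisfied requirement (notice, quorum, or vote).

Invalid — notice requirement not satisfied.

Notice: 1 day given; 4 required (1 < 4). Not satisfied.
Quorum: 6 present (interested trustees count toward quorum); quorum is 4. Satisfied.
Vote: the related-party contract with a company controlled by Trustee Whitaker requires a majority of the disinterested trustees present (6 − 2 = 4). A majority of 4 is 3, so 3 affirmative votes are needed; 3 voted in favor. Satisfied.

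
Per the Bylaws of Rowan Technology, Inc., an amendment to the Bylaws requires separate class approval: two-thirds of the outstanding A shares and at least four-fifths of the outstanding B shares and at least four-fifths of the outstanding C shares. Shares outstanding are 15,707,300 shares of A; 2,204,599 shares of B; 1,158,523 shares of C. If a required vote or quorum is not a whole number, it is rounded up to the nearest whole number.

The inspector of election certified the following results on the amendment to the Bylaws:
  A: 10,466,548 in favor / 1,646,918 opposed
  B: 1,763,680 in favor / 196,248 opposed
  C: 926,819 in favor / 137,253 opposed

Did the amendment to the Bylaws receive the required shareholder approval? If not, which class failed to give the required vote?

Not approved — the A shares did not give the required vote.

A: 2/3 of 15707300 = 10471533.33, rounded up to 10471534; 10,471,534 required, 10,466,548 in favor — not approved.
B: 4/5 of 2204599 = 1763679.20, rounded up to 1763680; 1,763,680 required, 1,763,680 in favor — approved.
C: 4/5 of 1158523 = 926818.40, rounded up to 926819; 926,819 required, 926,819 in favor — approved.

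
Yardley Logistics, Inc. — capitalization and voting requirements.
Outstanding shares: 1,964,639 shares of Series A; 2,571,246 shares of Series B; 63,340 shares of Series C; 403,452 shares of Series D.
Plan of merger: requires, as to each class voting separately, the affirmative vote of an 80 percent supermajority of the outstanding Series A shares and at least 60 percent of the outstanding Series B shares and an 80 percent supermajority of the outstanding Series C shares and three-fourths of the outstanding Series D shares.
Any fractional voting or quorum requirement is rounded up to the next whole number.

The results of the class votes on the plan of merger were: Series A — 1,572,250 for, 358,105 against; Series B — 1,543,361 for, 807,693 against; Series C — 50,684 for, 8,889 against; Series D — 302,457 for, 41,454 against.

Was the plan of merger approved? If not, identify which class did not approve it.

Series A: 4/5 of 1964639 = 1571711.20, rounded up to 1571712; 1,571,712 required, 1,572,250 in favor — approved.
Series B: 3/5 of 2571246 = 1542747.60, rounded up to 1542748; 1,542,748 required, 1,543,361 in favor — approved.
Series C: 4/5 of 63340 = 50672; 50,672 required, 50,684 in favor — approved.
Series D: 3/4 of 403452 = 302589; 302,589 required, 302,457 in favor — not approved.

Not approved — the Series D shares did not give the required vote.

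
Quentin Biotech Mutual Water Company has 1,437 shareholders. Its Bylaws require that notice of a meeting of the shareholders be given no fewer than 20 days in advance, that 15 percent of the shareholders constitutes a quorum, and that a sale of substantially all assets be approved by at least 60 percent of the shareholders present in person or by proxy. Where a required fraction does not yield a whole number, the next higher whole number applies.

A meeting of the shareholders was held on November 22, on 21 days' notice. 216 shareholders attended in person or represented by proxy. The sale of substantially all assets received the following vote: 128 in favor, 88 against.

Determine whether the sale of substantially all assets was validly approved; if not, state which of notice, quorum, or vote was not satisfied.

Invalid — vote requirement not satisfied.

Notice: 21 days given; 20 required. Satisfied.
Quorum: 15% of 1,437 = 215.55, rounded up to 216; 216 present. Satisfied.
Vote: requires three-fifths of those present (216); 3/5 of 216 = 129.60, rounded up to 130, so 130 needed; 128 in favor. Not satisfied.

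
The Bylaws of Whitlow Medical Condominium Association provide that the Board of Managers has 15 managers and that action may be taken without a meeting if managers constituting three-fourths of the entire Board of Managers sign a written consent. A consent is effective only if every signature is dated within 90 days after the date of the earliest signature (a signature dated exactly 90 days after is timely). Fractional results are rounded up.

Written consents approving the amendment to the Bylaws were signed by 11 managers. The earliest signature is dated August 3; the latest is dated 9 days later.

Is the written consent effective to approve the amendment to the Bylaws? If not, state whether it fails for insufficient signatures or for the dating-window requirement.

Signatures required: three-fourths of 15 — 3/4 of 15 = 11.25, rounded up to 12, so 12 needed; 11 signed. Insufficient.
Dating window: the latest signature is 9 days after the earliest; the limit is 90 days. Within the window.

Not effective — insufficient signatures.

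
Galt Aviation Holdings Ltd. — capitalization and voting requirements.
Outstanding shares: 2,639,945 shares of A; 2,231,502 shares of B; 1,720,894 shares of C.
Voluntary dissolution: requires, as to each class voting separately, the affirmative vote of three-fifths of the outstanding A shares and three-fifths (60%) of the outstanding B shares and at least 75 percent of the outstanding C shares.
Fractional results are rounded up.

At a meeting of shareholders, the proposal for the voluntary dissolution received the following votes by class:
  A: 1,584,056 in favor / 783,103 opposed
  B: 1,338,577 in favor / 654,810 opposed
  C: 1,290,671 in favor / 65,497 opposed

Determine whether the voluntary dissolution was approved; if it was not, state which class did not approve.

A: 3/5 of 2639945 = 1583967; 1,583,967 required, 1,584,056 in favor — approved.
B: 3/5 of 2231502 = 1338901.20, rounded up to 1338902; 1,338,902 required, 1,338,577 in favor — not approved.
C: 3/4 of 1720894 = 1290670.50, rounded up to 1290671; 1,290,671 required, 1,290,671 in favor — approved.

Not approved — the B shares did not give the required vote.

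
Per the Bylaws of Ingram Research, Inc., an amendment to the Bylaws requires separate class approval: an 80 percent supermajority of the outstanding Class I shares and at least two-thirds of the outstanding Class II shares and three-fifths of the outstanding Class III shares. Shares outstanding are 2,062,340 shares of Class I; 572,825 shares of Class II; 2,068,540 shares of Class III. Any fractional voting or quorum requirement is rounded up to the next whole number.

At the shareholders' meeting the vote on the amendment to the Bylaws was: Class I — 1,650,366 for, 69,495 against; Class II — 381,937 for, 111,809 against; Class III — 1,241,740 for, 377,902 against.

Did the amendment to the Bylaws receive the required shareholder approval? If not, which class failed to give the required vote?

Class I: 4/5 of 2062340 = 1649872; 1,649,872 required, 1,650,366 in favor — approved.
Class II: 2/3 of 572825 = 381883.33, rounded up to 381884; 381,884 required, 381,937 in favor — approved.
Class III: 3/5 of 2068540 = 1241124; 1,241,124 required, 1,241,740 in favor — approved.

Approved — every class gave the required vote.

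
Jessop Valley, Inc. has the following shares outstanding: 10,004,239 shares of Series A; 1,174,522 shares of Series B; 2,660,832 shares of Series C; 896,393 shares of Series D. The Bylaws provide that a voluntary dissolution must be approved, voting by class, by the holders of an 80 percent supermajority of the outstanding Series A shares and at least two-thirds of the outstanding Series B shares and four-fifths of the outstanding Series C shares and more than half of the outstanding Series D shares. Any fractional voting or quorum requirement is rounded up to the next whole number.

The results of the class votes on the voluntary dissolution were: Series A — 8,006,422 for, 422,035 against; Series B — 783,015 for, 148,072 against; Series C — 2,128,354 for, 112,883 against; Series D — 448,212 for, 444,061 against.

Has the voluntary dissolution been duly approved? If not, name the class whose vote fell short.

Series A: 4/5 of 10004239 = 8003391.20, rounded up to 8003392; 8,003,392 required, 8,006,422 in favor — approved.
Series B: 2/3 of 1174522 = 783014.67, rounded up to 783015; 783,015 required, 783,015 in favor — approved.
Series C: 4/5 of 2660832 = 2128665.60, rounded up to 2128666; 2,128,666 required, 2,128,354 in favor — not approved.
Series D: a majority of 896393 is 448197; 448,197 required, 448,212 in favor — approved.

Not approved — the Series C shares did not give the required vote.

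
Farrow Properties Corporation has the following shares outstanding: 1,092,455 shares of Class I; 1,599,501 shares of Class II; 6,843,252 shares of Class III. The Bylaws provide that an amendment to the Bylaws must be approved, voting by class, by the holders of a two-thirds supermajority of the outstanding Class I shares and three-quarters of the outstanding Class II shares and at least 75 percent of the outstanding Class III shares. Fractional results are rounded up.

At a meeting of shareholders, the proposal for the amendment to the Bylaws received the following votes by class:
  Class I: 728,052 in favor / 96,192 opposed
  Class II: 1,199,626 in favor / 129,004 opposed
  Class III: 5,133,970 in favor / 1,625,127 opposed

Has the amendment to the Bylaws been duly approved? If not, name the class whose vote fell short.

Class I: 2/3 of 1092455 = 728303.33, rounded up to 728304; 728,304 required, 728,052 in favor — not approved.
Class II: 3/4 of 1599501 = 1199625.75, rounded up to 1199626; 1,199,626 required, 1,199,626 in favor — approved.
Class III: 3/4 of 6843252 = 5132439; 5,132,439 required, 5,133,970 in favor — approved.

Not approved — the Class I shares did not give the required vote.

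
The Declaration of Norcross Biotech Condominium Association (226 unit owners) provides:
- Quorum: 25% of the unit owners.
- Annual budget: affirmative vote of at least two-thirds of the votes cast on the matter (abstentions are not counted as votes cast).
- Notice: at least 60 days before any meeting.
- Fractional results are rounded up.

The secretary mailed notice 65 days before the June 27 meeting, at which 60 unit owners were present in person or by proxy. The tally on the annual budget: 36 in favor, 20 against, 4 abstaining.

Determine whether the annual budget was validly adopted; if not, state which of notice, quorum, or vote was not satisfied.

Invalid — vote requirement not satisfied.

Notice: 65 days given; 60 required. Satisfied.
Quorum: 25% of 226 = 56.50, rounded up to 57; 60 present. Satisfied.
Vote: requires two-thirds of the votes cast (60 − 4 abstaining = 56); 2/3 of 56 = 37.33, rounded up to 38, so 38 needed; 36 in favor. Not satisfied.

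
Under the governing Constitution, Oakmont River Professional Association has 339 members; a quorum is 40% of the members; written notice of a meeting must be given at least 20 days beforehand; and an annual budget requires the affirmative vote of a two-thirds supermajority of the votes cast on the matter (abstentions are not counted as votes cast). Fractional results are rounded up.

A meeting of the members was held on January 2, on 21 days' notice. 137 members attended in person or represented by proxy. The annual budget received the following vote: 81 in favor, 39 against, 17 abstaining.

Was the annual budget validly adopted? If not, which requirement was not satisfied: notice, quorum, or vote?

Notice: 21 days given; 20 required. Satisfied.
Quorum: 40% of 339 = 135.60, rounded up to 136; 137 present. Satisfied.
Vote: requires two-thirds of the votes cast (137 − 17 abstaining = 120); 2/3 of 120 = 80, so 80 needed; 81 in favor. Satisfied.

Valid — all requirements satisfied.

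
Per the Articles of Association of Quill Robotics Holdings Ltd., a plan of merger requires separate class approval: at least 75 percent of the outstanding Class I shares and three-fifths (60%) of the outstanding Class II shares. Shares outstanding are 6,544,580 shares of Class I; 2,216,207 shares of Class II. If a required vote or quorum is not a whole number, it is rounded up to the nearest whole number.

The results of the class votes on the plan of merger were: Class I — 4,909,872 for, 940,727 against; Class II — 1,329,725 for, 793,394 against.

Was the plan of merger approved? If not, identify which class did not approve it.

Approved — every class gave the required vote.

Class I: 3/4 of 6544580 = 4908435; 4,908,435 required, 4,909,872 in favor — approved.
Class II: 3/5 of 2216207 = 1329724.20, rounded up to 1329725; 1,329,725 required, 1,329,725 in favor — approved.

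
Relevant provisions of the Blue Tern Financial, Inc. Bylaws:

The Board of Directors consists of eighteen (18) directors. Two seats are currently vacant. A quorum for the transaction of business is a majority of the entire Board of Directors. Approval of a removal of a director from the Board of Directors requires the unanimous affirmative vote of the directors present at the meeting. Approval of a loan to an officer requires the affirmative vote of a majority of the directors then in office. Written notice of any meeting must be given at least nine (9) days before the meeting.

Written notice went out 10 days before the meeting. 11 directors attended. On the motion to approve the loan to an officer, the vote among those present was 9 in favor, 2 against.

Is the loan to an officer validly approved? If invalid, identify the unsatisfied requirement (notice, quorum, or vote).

Valid — all requirements satisfied.

Notice: 10 days given; 9 required (10 ≥ 9). Satisfied.
Quorum: 11 present; quorum is 10. Satisfied.
Vote: the loan to an officer requires a majority of the directors then in office (16). A majority of 16 is 9, so 9 affirmative votes are needed; 9 voted in favor. Satisfied.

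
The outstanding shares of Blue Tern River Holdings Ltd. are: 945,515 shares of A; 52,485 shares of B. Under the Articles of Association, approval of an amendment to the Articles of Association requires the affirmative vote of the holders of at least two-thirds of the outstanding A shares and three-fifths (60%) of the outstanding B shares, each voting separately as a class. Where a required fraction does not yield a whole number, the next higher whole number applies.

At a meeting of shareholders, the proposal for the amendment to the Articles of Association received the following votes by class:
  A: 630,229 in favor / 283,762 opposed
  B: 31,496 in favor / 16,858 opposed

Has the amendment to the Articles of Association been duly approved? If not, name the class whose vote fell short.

A: 2/3 of 945515 = 630343.33, rounded up to 630344; 630,344 required, 630,229 in favor — not approved.
B: 3/5 of 52485 = 31491; 31,491 required, 31,496 in favor — approved.

Not approved — the A shares did not give the required vote.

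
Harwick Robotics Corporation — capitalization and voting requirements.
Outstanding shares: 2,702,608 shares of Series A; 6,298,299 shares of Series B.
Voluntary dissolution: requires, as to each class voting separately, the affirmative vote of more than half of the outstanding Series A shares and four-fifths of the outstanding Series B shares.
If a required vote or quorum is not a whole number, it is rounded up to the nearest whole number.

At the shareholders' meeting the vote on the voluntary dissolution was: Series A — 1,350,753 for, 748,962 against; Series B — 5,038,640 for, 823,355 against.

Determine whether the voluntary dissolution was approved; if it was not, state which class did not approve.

Series A: a majority of 2702608 is 1351305; 1,351,305 required, 1,350,753 in favor — not approved.
Series B: 4/5 of 6298299 = 5038639.20, rounded up to 5038640; 5,038,640 required, 5,038,640 in favor — approved.

Not approved — the Series A shares did not give the required vote.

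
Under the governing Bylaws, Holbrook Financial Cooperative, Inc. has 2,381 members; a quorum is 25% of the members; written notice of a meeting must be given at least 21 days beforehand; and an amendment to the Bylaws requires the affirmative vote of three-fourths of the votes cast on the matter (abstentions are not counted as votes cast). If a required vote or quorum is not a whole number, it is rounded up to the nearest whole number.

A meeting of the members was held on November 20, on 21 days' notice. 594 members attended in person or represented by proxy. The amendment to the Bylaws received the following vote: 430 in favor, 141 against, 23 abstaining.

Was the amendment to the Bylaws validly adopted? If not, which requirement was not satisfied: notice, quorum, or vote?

Notice: 21 days given; 21 required. Satisfied.
Quorum: 25% of 2,381 = 595.25, rounded up to 596; 594 present. Not satisfied.
Vote: requires three-fourths of the votes cast (594 − 23 abstaining = 571); 3/4 of 571 = 428.25, rounded up to 429, so 429 needed; 430 in favor. Satisfied.

Invalid — quorum requirement not satisfied.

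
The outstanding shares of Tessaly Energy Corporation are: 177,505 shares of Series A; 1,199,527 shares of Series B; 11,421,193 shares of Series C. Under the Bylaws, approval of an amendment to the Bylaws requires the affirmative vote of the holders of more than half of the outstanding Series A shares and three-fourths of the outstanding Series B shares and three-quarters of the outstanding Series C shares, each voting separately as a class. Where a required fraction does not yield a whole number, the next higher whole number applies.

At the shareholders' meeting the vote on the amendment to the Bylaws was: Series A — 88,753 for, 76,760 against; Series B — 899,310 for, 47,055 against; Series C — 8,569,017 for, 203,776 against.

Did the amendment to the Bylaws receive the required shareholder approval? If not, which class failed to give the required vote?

Not approved — the Series B shares did not give the required vote.

Series A: a majority of 177505 is 88753; 88,753 required, 88,753 in favor — approved.
Series B: 3/4 of 1199527 = 899645.25, rounded up to 899646; 899,646 required, 899,310 in favor — not approved.
Series C: 3/4 of 11421193 = 8565894.75, rounded up to 8565895; 8,565,895 required, 8,569,017 in favor — approved.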